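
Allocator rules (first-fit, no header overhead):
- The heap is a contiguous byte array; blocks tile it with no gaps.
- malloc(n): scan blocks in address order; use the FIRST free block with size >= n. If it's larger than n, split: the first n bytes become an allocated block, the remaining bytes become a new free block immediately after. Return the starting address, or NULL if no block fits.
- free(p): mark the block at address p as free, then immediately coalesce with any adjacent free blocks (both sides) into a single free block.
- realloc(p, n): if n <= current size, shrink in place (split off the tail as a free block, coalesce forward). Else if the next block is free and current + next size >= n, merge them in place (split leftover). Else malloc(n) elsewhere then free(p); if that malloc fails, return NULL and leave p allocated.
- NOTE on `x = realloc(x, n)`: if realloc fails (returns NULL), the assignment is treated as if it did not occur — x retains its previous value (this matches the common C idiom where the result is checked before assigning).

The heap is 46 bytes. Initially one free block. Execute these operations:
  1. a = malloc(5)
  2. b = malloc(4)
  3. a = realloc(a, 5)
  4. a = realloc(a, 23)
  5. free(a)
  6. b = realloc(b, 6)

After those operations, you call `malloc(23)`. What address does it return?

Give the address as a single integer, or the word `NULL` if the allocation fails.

Op 1: a = malloc(5) -> a = 0; heap: [0-4 ALLOC][5-45 FREE]
Op 2: b = malloc(4) -> b = 5; heap: [0-4 ALLOC][5-8 ALLOC][9-45 FREE]
Op 3: a = realloc(a, 5) -> a = 0; heap: [0-4 ALLOC][5-8 ALLOC][9-45 FREE]
Op 4: a = realloc(a, 23) -> a = 9; heap: [0-4 FREE][5-8 ALLOC][9-31 ALLOC][32-45 FREE]
Op 5: free(a) -> (freed a); heap: [0-4 FREE][5-8 ALLOC][9-45 FREE]
Op 6: b = realloc(b, 6) -> b = 5; heap: [0-4 FREE][5-10 ALLOC][11-45 FREE]
malloc(23): first-fit scan over [0-4 FREE][5-10 ALLOC][11-45 FREE] -> 11

Answer: 11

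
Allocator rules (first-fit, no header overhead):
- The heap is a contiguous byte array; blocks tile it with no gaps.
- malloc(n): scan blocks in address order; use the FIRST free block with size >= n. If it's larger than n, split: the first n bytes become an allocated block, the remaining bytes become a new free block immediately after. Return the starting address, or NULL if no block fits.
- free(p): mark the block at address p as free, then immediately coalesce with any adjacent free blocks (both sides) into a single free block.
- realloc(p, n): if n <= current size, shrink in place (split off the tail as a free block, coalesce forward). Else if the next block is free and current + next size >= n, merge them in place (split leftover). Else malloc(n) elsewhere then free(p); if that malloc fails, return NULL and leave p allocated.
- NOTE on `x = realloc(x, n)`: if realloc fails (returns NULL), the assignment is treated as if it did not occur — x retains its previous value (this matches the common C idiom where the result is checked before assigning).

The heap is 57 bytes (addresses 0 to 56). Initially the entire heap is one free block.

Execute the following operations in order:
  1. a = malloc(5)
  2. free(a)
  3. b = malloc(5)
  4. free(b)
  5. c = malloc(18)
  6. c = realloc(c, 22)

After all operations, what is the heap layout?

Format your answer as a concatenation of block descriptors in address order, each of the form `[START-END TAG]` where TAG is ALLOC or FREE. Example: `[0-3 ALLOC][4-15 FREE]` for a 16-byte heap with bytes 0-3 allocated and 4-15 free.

Answer: [0-21 ALLOC][22-56 FREE]

Derivation:
Op 1: a = malloc(5) -> a = 0; heap: [0-4 ALLOC][5-56 FREE]
Op 2: free(a) -> (freed a); heap: [0-56 FREE]
Op 3: b = malloc(5) -> b = 0; heap: [0-4 ALLOC][5-56 FREE]
Op 4: free(b) -> (freed b); heap: [0-56 FREE]
Op 5: c = malloc(18) -> c = 0; heap: [0-17 ALLOC][18-56 FREE]
Op 6: c = realloc(c, 22) -> c = 0; heap: [0-21 ALLOC][22-56 FREE]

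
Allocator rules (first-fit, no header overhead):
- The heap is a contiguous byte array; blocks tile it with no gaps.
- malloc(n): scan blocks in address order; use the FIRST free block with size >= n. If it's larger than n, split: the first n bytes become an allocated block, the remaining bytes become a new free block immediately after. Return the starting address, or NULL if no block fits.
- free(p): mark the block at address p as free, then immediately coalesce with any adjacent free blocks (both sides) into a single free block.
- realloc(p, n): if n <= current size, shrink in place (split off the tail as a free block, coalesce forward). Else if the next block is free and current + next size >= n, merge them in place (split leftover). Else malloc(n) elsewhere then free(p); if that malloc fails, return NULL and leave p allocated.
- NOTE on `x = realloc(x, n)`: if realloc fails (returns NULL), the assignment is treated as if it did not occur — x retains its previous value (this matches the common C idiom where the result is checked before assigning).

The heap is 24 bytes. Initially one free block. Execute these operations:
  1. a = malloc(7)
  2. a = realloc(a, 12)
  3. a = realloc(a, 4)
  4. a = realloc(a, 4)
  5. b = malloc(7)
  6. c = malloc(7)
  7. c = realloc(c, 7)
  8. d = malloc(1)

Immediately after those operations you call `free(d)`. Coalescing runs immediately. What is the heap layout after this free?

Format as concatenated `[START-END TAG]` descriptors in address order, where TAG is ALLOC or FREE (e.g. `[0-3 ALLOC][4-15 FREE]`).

Op 1: a = malloc(7) -> a = 0; heap: [0-6 ALLOC][7-23 FREE]
Op 2: a = realloc(a, 12) -> a = 0; heap: [0-11 ALLOC][12-23 FREE]
Op 3: a = realloc(a, 4) -> a = 0; heap: [0-3 ALLOC][4-23 FREE]
Op 4: a = realloc(a, 4) -> a = 0; heap: [0-3 ALLOC][4-23 FREE]
Op 5: b = malloc(7) -> b = 4; heap: [0-3 ALLOC][4-10 ALLOC][11-23 FREE]
Op 6: c = malloc(7) -> c = 11; heap: [0-3 ALLOC][4-10 ALLOC][11-17 ALLOC][18-23 FREE]
Op 7: c = realloc(c, 7) -> c = 11; heap: [0-3 ALLOC][4-10 ALLOC][11-17 ALLOC][18-23 FREE]
Op 8: d = malloc(1) -> d = 18; heap: [0-3 ALLOC][4-10 ALLOC][11-17 ALLOC][18-18 ALLOC][19-23 FREE]
free(d): d = 18 -> block [18-18 ALLOC]; mark free, coalesce with adjacent free neighbors -> [0-3 ALLOC][4-10 ALLOC][11-17 ALLOC][18-23 FREE]

Answer: [0-3 ALLOC][4-10 ALLOC][11-17 ALLOC][18-23 FREE]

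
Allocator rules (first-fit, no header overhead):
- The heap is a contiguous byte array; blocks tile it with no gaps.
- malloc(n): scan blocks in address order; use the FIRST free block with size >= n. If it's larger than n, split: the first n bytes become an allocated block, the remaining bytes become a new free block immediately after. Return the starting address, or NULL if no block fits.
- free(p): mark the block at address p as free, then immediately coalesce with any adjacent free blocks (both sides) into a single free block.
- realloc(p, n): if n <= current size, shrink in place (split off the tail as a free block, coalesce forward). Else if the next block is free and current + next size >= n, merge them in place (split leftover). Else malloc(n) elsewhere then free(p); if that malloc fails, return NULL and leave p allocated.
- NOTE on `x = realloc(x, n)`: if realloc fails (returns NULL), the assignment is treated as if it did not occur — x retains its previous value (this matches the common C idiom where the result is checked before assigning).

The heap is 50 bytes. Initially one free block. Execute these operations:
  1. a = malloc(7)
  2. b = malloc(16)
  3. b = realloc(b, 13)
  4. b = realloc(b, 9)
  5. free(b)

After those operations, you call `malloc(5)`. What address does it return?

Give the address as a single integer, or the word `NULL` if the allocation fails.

Op 1: a = malloc(7) -> a = 0; heap: [0-6 ALLOC][7-49 FREE]
Op 2: b = malloc(16) -> b = 7; heap: [0-6 ALLOC][7-22 ALLOC][23-49 FREE]
Op 3: b = realloc(b, 13) -> b = 7; heap: [0-6 ALLOC][7-19 ALLOC][20-49 FREE]
Op 4: b = realloc(b, 9) -> b = 7; heap: [0-6 ALLOC][7-15 ALLOC][16-49 FREE]
Op 5: free(b) -> (freed b); heap: [0-6 ALLOC][7-49 FREE]
malloc(5): first-fit scan over [0-6 ALLOC][7-49 FREE] -> 7

Answer: 7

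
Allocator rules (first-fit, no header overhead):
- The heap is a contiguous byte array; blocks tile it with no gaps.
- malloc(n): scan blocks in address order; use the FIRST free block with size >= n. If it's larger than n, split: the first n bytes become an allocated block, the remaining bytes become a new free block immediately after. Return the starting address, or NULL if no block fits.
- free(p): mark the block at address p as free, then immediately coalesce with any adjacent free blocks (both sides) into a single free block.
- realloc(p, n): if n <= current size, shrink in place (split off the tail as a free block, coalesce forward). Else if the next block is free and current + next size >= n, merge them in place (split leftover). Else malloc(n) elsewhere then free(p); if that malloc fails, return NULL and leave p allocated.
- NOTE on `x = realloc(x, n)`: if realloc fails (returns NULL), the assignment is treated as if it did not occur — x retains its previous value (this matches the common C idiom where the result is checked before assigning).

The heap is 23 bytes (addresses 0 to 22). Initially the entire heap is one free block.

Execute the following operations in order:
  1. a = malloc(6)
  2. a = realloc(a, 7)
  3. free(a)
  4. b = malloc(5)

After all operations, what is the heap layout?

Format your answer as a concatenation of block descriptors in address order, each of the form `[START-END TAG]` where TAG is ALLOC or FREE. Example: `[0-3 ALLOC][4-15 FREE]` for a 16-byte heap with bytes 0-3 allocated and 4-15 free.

Answer: [0-4 ALLOC][5-22 FREE]

Derivation:
Op 1: a = malloc(6) -> a = 0; heap: [0-5 ALLOC][6-22 FREE]
Op 2: a = realloc(a, 7) -> a = 0; heap: [0-6 ALLOC][7-22 FREE]
Op 3: free(a) -> (freed a); heap: [0-22 FREE]
Op 4: b = malloc(5) -> b = 0; heap: [0-4 ALLOC][5-22 FREE]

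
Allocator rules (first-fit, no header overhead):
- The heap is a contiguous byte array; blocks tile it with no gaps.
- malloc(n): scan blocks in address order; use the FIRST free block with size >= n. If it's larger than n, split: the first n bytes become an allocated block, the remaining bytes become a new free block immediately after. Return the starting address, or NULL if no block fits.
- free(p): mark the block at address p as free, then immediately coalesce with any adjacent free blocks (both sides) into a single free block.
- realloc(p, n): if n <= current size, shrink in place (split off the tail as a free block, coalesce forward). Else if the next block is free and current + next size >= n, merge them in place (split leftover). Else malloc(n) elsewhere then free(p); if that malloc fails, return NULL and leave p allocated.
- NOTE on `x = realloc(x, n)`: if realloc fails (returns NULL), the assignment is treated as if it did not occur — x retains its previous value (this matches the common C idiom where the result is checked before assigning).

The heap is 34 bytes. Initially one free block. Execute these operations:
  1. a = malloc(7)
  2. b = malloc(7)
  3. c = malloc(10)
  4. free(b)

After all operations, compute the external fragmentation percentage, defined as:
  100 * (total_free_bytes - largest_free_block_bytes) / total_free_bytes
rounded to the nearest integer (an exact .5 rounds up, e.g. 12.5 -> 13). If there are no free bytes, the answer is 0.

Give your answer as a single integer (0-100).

Answer: 41

Derivation:
Op 1: a = malloc(7) -> a = 0; heap: [0-6 ALLOC][7-33 FREE]
Op 2: b = malloc(7) -> b = 7; heap: [0-6 ALLOC][7-13 ALLOC][14-33 FREE]
Op 3: c = malloc(10) -> c = 14; heap: [0-6 ALLOC][7-13 ALLOC][14-23 ALLOC][24-33 FREE]
Op 4: free(b) -> (freed b); heap: [0-6 ALLOC][7-13 FREE][14-23 ALLOC][24-33 FREE]
Free blocks: [7 10] total_free=17 largest=10 -> 100*(17-10)/17 = 700/17 ≈ 41.176 -> rounds to 41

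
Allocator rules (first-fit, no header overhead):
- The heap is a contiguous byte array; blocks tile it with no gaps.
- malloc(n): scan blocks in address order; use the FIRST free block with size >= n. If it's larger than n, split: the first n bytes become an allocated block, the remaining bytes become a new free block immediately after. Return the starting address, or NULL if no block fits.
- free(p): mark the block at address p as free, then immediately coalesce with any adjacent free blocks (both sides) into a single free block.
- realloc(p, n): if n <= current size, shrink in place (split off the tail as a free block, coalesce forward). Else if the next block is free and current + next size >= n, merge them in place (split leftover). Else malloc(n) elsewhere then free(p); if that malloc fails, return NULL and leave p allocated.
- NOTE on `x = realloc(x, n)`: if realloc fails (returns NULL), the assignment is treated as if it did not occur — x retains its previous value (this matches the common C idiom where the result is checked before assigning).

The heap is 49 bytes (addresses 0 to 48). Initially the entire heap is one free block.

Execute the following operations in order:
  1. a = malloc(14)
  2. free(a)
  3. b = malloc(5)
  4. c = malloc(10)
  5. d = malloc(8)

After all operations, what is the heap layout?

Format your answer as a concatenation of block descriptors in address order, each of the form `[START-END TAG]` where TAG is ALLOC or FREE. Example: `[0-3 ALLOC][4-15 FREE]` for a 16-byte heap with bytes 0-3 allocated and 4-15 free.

Op 1: a = malloc(14) -> a = 0; heap: [0-13 ALLOC][14-48 FREE]
Op 2: free(a) -> (freed a); heap: [0-48 FREE]
Op 3: b = malloc(5) -> b = 0; heap: [0-4 ALLOC][5-48 FREE]
Op 4: c = malloc(10) -> c = 5; heap: [0-4 ALLOC][5-14 ALLOC][15-48 FREE]
Op 5: d = malloc(8) -> d = 15; heap: [0-4 ALLOC][5-14 ALLOC][15-22 ALLOC][23-48 FREE]

Answer: [0-4 ALLOC][5-14 ALLOC][15-22 ALLOC][23-48 FREE]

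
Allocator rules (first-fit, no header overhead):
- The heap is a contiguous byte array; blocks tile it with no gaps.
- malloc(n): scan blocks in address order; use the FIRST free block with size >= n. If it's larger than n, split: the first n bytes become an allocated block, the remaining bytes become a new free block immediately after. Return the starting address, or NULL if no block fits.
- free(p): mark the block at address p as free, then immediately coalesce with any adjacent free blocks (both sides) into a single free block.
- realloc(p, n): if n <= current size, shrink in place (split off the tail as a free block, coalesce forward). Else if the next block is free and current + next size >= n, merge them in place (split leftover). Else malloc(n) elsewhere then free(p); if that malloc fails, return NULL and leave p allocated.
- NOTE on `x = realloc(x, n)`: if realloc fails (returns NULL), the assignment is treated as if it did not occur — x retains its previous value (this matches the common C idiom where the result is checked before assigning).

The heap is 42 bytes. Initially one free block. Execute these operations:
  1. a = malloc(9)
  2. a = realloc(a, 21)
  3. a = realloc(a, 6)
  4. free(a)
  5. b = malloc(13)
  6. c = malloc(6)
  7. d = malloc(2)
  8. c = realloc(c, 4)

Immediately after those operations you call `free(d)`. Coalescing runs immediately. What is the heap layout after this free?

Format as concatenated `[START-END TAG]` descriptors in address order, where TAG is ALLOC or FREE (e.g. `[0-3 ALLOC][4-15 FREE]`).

Answer: [0-12 ALLOC][13-16 ALLOC][17-41 FREE]

Derivation:
Op 1: a = malloc(9) -> a = 0; heap: [0-8 ALLOC][9-41 FREE]
Op 2: a = realloc(a, 21) -> a = 0; heap: [0-20 ALLOC][21-41 FREE]
Op 3: a = realloc(a, 6) -> a = 0; heap: [0-5 ALLOC][6-41 FREE]
Op 4: free(a) -> (freed a); heap: [0-41 FREE]
Op 5: b = malloc(13) -> b = 0; heap: [0-12 ALLOC][13-41 FREE]
Op 6: c = malloc(6) -> c = 13; heap: [0-12 ALLOC][13-18 ALLOC][19-41 FREE]
Op 7: d = malloc(2) -> d = 19; heap: [0-12 ALLOC][13-18 ALLOC][19-20 ALLOC][21-41 FREE]
Op 8: c = realloc(c, 4) -> c = 13; heap: [0-12 ALLOC][13-16 ALLOC][17-18 FREE][19-20 ALLOC][21-41 FREE]
free(d): d = 19 -> block [19-20 ALLOC]; mark free, coalesce with adjacent free neighbors -> [0-12 ALLOC][13-16 ALLOC][17-41 FREE]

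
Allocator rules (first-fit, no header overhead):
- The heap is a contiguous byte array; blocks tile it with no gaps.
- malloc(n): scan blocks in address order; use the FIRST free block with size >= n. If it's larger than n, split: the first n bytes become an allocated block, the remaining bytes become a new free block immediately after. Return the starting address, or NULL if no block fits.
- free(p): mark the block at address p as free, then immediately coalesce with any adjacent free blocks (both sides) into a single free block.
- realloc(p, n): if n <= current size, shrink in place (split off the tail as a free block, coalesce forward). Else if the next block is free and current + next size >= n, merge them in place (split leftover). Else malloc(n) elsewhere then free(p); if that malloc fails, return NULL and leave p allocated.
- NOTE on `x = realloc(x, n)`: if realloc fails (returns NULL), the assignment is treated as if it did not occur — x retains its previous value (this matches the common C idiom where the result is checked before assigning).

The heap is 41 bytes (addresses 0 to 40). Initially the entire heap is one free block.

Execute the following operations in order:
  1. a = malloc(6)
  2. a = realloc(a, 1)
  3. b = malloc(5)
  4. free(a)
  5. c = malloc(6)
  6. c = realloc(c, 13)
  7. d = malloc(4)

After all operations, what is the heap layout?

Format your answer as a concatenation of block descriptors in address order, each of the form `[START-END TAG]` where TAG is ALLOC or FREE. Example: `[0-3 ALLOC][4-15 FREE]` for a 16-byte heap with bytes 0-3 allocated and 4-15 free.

Answer: [0-0 FREE][1-5 ALLOC][6-18 ALLOC][19-22 ALLOC][23-40 FREE]

Derivation:
Op 1: a = malloc(6) -> a = 0; heap: [0-5 ALLOC][6-40 FREE]
Op 2: a = realloc(a, 1) -> a = 0; heap: [0-0 ALLOC][1-40 FREE]
Op 3: b = malloc(5) -> b = 1; heap: [0-0 ALLOC][1-5 ALLOC][6-40 FREE]
Op 4: free(a) -> (freed a); heap: [0-0 FREE][1-5 ALLOC][6-40 FREE]
Op 5: c = malloc(6) -> c = 6; heap: [0-0 FREE][1-5 ALLOC][6-11 ALLOC][12-40 FREE]
Op 6: c = realloc(c, 13) -> c = 6; heap: [0-0 FREE][1-5 ALLOC][6-18 ALLOC][19-40 FREE]
Op 7: d = malloc(4) -> d = 19; heap: [0-0 FREE][1-5 ALLOC][6-18 ALLOC][19-22 ALLOC][23-40 FREE]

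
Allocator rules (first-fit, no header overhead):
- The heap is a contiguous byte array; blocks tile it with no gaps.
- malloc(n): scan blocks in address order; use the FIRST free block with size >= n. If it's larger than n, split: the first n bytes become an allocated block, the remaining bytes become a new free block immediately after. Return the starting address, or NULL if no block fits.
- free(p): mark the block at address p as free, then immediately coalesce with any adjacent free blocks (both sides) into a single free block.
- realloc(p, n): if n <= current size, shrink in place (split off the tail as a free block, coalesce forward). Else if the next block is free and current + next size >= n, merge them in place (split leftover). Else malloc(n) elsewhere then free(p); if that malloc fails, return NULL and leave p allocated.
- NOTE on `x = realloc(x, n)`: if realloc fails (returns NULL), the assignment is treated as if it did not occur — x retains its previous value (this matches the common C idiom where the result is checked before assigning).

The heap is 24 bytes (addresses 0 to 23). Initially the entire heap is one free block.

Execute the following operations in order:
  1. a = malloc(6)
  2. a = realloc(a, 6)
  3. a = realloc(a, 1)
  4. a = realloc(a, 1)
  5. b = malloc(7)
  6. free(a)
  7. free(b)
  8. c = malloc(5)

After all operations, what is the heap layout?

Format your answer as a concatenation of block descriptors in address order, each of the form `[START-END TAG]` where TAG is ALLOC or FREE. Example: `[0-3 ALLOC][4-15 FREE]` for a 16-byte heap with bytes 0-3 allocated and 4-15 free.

Op 1: a = malloc(6) -> a = 0; heap: [0-5 ALLOC][6-23 FREE]
Op 2: a = realloc(a, 6) -> a = 0; heap: [0-5 ALLOC][6-23 FREE]
Op 3: a = realloc(a, 1) -> a = 0; heap: [0-0 ALLOC][1-23 FREE]
Op 4: a = realloc(a, 1) -> a = 0; heap: [0-0 ALLOC][1-23 FREE]
Op 5: b = malloc(7) -> b = 1; heap: [0-0 ALLOC][1-7 ALLOC][8-23 FREE]
Op 6: free(a) -> (freed a); heap: [0-0 FREE][1-7 ALLOC][8-23 FREE]
Op 7: free(b) -> (freed b); heap: [0-23 FREE]
Op 8: c = malloc(5) -> c = 0; heap: [0-4 ALLOC][5-23 FREE]

Answer: [0-4 ALLOC][5-23 FREE]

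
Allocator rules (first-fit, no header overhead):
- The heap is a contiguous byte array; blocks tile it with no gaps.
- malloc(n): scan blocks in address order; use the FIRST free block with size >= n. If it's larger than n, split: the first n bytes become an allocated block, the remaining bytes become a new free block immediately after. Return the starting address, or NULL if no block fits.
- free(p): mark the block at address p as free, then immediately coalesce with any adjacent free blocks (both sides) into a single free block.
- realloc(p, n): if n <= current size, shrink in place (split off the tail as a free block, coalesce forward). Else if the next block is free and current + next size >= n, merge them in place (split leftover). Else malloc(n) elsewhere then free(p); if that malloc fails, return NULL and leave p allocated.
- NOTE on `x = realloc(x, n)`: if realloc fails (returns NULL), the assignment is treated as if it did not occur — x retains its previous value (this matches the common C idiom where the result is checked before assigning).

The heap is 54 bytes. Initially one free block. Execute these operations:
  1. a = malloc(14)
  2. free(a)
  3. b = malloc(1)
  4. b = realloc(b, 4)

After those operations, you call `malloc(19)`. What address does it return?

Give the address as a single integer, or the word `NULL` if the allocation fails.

Answer: 4

Derivation:
Op 1: a = malloc(14) -> a = 0; heap: [0-13 ALLOC][14-53 FREE]
Op 2: free(a) -> (freed a); heap: [0-53 FREE]
Op 3: b = malloc(1) -> b = 0; heap: [0-0 ALLOC][1-53 FREE]
Op 4: b = realloc(b, 4) -> b = 0; heap: [0-3 ALLOC][4-53 FREE]
malloc(19): first-fit scan over [0-3 ALLOC][4-53 FREE] -> 4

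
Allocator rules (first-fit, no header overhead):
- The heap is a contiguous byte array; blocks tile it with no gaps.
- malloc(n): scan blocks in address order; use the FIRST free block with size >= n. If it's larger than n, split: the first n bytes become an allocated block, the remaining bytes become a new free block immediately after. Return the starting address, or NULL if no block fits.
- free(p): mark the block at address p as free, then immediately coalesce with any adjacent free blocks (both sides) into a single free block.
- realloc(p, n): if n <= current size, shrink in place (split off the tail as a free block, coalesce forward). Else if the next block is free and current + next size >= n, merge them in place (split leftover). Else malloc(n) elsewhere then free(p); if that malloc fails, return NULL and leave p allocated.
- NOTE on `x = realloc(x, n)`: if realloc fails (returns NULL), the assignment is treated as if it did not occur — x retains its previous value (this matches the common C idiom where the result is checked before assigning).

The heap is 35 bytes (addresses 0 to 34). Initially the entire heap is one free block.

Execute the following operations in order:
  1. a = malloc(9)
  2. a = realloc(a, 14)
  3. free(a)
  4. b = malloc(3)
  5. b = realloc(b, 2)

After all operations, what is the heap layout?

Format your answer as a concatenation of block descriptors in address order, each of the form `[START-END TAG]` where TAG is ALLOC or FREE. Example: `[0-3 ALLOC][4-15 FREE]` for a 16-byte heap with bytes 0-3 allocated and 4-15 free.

Answer: [0-1 ALLOC][2-34 FREE]

Derivation:
Op 1: a = malloc(9) -> a = 0; heap: [0-8 ALLOC][9-34 FREE]
Op 2: a = realloc(a, 14) -> a = 0; heap: [0-13 ALLOC][14-34 FREE]
Op 3: free(a) -> (freed a); heap: [0-34 FREE]
Op 4: b = malloc(3) -> b = 0; heap: [0-2 ALLOC][3-34 FREE]
Op 5: b = realloc(b, 2) -> b = 0; heap: [0-1 ALLOC][2-34 FREE]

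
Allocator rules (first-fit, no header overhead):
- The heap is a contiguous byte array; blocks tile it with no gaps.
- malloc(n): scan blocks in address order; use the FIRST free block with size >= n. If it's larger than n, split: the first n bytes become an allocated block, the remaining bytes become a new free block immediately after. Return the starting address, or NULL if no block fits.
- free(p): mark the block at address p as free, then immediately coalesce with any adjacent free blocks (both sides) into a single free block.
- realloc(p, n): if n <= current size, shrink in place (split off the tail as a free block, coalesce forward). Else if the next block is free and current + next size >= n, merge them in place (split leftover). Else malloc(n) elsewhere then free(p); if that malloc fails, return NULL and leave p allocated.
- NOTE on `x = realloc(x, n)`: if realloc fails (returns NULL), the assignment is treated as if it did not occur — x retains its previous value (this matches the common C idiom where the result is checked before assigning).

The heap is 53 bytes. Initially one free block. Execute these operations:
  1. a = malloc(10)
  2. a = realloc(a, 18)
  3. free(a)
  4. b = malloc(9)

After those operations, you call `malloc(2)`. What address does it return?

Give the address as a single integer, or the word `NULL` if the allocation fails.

Op 1: a = malloc(10) -> a = 0; heap: [0-9 ALLOC][10-52 FREE]
Op 2: a = realloc(a, 18) -> a = 0; heap: [0-17 ALLOC][18-52 FREE]
Op 3: free(a) -> (freed a); heap: [0-52 FREE]
Op 4: b = malloc(9) -> b = 0; heap: [0-8 ALLOC][9-52 FREE]
malloc(2): first-fit scan over [0-8 ALLOC][9-52 FREE] -> 9

Answer: 9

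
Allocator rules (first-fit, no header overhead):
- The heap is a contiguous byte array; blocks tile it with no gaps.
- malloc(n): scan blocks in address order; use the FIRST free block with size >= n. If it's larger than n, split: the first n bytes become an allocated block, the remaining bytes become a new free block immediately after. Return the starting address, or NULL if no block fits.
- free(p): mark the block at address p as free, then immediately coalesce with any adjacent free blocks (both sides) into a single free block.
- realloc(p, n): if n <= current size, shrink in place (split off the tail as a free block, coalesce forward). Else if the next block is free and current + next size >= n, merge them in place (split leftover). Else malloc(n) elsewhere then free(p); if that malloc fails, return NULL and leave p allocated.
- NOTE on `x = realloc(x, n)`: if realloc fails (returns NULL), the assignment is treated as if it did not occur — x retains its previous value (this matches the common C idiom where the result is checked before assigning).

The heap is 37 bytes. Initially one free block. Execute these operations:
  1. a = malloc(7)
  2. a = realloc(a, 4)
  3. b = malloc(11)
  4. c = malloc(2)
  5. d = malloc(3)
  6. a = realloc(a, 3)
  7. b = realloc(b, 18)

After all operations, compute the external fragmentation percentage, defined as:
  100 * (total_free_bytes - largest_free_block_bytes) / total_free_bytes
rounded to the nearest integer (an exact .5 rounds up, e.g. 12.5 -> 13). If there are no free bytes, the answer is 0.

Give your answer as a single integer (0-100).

Op 1: a = malloc(7) -> a = 0; heap: [0-6 ALLOC][7-36 FREE]
Op 2: a = realloc(a, 4) -> a = 0; heap: [0-3 ALLOC][4-36 FREE]
Op 3: b = malloc(11) -> b = 4; heap: [0-3 ALLOC][4-14 ALLOC][15-36 FREE]
Op 4: c = malloc(2) -> c = 15; heap: [0-3 ALLOC][4-14 ALLOC][15-16 ALLOC][17-36 FREE]
Op 5: d = malloc(3) -> d = 17; heap: [0-3 ALLOC][4-14 ALLOC][15-16 ALLOC][17-19 ALLOC][20-36 FREE]
Op 6: a = realloc(a, 3) -> a = 0; heap: [0-2 ALLOC][3-3 FREE][4-14 ALLOC][15-16 ALLOC][17-19 ALLOC][20-36 FREE]
Op 7: b = realloc(b, 18) -> NULL (b unchanged); heap: [0-2 ALLOC][3-3 FREE][4-14 ALLOC][15-16 ALLOC][17-19 ALLOC][20-36 FREE]
Free blocks: [1 17] total_free=18 largest=17 -> 100*(18-17)/18 = 100/18 ≈ 5.556 -> rounds to 6

Answer: 6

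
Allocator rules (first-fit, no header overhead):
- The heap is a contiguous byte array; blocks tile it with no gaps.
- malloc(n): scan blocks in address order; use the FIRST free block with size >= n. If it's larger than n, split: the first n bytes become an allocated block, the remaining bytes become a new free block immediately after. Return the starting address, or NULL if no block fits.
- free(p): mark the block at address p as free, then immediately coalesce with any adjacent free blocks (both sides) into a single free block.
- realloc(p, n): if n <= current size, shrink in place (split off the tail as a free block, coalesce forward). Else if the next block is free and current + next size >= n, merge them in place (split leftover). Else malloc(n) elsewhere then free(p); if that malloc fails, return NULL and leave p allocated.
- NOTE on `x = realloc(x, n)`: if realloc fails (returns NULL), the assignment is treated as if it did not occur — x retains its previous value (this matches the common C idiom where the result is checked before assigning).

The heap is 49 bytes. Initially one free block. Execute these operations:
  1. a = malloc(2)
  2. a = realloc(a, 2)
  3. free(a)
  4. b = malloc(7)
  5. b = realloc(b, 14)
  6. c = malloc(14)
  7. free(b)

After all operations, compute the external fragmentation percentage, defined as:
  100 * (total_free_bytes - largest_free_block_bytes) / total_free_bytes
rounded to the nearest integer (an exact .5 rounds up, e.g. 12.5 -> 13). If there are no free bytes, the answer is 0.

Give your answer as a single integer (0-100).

Answer: 40

Derivation:
Op 1: a = malloc(2) -> a = 0; heap: [0-1 ALLOC][2-48 FREE]
Op 2: a = realloc(a, 2) -> a = 0; heap: [0-1 ALLOC][2-48 FREE]
Op 3: free(a) -> (freed a); heap: [0-48 FREE]
Op 4: b = malloc(7) -> b = 0; heap: [0-6 ALLOC][7-48 FREE]
Op 5: b = realloc(b, 14) -> b = 0; heap: [0-13 ALLOC][14-48 FREE]
Op 6: c = malloc(14) -> c = 14; heap: [0-13 ALLOC][14-27 ALLOC][28-48 FREE]
Op 7: free(b) -> (freed b); heap: [0-13 FREE][14-27 ALLOC][28-48 FREE]
Free blocks: [14 21] total_free=35 largest=21 -> 100*(35-21)/35 = 1400/35 = 40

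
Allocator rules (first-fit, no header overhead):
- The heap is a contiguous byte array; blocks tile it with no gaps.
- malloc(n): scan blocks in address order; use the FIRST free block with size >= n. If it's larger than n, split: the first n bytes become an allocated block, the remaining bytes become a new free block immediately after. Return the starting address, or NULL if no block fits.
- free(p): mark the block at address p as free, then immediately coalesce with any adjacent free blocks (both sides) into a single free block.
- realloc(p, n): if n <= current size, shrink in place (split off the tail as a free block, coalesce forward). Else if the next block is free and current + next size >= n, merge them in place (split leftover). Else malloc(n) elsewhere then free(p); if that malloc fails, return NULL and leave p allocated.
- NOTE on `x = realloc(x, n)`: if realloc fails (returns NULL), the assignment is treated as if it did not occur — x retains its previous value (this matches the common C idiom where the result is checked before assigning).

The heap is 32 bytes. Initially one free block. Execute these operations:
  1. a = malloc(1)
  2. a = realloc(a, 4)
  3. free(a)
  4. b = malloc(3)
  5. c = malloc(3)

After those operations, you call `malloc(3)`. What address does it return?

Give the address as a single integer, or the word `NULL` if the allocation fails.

Op 1: a = malloc(1) -> a = 0; heap: [0-0 ALLOC][1-31 FREE]
Op 2: a = realloc(a, 4) -> a = 0; heap: [0-3 ALLOC][4-31 FREE]
Op 3: free(a) -> (freed a); heap: [0-31 FREE]
Op 4: b = malloc(3) -> b = 0; heap: [0-2 ALLOC][3-31 FREE]
Op 5: c = malloc(3) -> c = 3; heap: [0-2 ALLOC][3-5 ALLOC][6-31 FREE]
malloc(3): first-fit scan over [0-2 ALLOC][3-5 ALLOC][6-31 FREE] -> 6

Answer: 6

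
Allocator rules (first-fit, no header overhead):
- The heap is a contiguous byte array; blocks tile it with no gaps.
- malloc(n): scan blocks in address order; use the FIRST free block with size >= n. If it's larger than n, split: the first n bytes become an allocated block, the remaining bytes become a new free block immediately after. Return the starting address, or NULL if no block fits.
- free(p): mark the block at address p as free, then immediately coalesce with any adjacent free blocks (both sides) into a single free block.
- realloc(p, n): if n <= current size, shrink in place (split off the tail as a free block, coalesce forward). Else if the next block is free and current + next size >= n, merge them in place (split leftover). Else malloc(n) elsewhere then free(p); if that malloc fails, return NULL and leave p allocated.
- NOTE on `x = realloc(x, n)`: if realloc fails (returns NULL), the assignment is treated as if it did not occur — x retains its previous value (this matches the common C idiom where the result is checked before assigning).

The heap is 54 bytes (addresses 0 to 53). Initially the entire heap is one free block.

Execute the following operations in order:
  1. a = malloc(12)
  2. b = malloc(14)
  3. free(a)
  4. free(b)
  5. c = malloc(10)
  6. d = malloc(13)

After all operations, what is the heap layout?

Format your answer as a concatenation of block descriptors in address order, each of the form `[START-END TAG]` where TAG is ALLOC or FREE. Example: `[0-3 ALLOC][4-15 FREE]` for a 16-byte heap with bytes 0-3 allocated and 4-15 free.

Answer: [0-9 ALLOC][10-22 ALLOC][23-53 FREE]

Derivation:
Op 1: a = malloc(12) -> a = 0; heap: [0-11 ALLOC][12-53 FREE]
Op 2: b = malloc(14) -> b = 12; heap: [0-11 ALLOC][12-25 ALLOC][26-53 FREE]
Op 3: free(a) -> (freed a); heap: [0-11 FREE][12-25 ALLOC][26-53 FREE]
Op 4: free(b) -> (freed b); heap: [0-53 FREE]
Op 5: c = malloc(10) -> c = 0; heap: [0-9 ALLOC][10-53 FREE]
Op 6: d = malloc(13) -> d = 10; heap: [0-9 ALLOC][10-22 ALLOC][23-53 FREE]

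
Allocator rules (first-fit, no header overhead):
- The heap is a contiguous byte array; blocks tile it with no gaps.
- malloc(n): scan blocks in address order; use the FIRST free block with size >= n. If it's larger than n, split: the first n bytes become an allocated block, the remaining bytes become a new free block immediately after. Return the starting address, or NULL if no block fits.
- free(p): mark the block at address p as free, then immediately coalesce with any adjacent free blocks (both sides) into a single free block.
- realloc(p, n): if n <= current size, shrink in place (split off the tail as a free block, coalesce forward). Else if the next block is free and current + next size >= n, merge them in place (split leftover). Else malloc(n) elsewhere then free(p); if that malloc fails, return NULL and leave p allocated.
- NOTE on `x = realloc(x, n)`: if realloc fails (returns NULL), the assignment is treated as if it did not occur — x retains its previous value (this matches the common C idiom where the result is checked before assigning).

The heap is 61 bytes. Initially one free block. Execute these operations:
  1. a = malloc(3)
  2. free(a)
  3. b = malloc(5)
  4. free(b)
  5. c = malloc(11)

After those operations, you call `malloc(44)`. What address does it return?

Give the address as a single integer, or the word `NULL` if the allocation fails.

Answer: 11

Derivation:
Op 1: a = malloc(3) -> a = 0; heap: [0-2 ALLOC][3-60 FREE]
Op 2: free(a) -> (freed a); heap: [0-60 FREE]
Op 3: b = malloc(5) -> b = 0; heap: [0-4 ALLOC][5-60 FREE]
Op 4: free(b) -> (freed b); heap: [0-60 FREE]
Op 5: c = malloc(11) -> c = 0; heap: [0-10 ALLOC][11-60 FREE]
malloc(44): first-fit scan over [0-10 ALLOC][11-60 FREE] -> 11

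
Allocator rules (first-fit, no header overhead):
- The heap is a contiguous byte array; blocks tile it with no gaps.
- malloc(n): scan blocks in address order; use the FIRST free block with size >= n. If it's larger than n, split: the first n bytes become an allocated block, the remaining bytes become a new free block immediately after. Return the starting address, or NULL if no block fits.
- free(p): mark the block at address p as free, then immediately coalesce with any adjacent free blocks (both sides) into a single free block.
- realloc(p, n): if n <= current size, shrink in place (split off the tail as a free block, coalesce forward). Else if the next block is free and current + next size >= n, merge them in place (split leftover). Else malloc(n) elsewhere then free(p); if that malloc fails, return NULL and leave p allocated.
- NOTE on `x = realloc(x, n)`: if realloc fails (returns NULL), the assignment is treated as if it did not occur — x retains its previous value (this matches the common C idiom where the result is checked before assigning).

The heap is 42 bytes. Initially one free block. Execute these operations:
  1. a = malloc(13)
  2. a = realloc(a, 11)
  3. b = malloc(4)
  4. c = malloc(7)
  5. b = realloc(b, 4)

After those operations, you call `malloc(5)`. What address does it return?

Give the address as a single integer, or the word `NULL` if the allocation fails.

Op 1: a = malloc(13) -> a = 0; heap: [0-12 ALLOC][13-41 FREE]
Op 2: a = realloc(a, 11) -> a = 0; heap: [0-10 ALLOC][11-41 FREE]
Op 3: b = malloc(4) -> b = 11; heap: [0-10 ALLOC][11-14 ALLOC][15-41 FREE]
Op 4: c = malloc(7) -> c = 15; heap: [0-10 ALLOC][11-14 ALLOC][15-21 ALLOC][22-41 FREE]
Op 5: b = realloc(b, 4) -> b = 11; heap: [0-10 ALLOC][11-14 ALLOC][15-21 ALLOC][22-41 FREE]
malloc(5): first-fit scan over [0-10 ALLOC][11-14 ALLOC][15-21 ALLOC][22-41 FREE] -> 22

Answer: 22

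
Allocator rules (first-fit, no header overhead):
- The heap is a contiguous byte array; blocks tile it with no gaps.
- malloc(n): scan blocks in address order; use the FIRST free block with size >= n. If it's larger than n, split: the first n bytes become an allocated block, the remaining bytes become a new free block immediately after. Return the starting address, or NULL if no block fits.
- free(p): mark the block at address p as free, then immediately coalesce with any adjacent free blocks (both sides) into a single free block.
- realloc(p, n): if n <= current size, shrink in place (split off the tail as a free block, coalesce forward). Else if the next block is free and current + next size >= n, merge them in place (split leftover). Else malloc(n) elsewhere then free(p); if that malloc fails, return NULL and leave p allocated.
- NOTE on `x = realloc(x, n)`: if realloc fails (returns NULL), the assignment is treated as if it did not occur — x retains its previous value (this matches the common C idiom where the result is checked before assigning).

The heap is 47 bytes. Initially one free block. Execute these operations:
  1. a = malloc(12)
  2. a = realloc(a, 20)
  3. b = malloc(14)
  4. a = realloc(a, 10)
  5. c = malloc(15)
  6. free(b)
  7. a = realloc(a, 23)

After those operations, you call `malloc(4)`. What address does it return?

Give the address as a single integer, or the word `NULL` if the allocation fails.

Answer: 23

Derivation:
Op 1: a = malloc(12) -> a = 0; heap: [0-11 ALLOC][12-46 FREE]
Op 2: a = realloc(a, 20) -> a = 0; heap: [0-19 ALLOC][20-46 FREE]
Op 3: b = malloc(14) -> b = 20; heap: [0-19 ALLOC][20-33 ALLOC][34-46 FREE]
Op 4: a = realloc(a, 10) -> a = 0; heap: [0-9 ALLOC][10-19 FREE][20-33 ALLOC][34-46 FREE]
Op 5: c = malloc(15) -> c = NULL; heap: [0-9 ALLOC][10-19 FREE][20-33 ALLOC][34-46 FREE]
Op 6: free(b) -> (freed b); heap: [0-9 ALLOC][10-46 FREE]
Op 7: a = realloc(a, 23) -> a = 0; heap: [0-22 ALLOC][23-46 FREE]
malloc(4): first-fit scan over [0-22 ALLOC][23-46 FREE] -> 23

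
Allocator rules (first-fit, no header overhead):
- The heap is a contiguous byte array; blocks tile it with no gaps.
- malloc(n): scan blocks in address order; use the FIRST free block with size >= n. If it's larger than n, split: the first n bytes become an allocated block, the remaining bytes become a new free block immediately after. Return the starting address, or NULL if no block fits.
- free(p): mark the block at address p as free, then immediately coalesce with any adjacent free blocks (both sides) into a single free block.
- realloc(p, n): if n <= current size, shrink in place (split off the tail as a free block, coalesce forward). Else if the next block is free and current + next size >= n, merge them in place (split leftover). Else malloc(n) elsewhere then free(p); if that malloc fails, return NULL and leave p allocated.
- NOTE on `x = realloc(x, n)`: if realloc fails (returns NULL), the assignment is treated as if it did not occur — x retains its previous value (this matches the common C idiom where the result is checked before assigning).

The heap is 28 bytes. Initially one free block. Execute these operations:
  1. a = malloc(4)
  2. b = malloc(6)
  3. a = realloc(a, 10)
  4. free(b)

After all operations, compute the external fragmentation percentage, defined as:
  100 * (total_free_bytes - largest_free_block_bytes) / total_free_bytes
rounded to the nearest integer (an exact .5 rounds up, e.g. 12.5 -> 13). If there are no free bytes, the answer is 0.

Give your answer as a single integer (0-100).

Answer: 44

Derivation:
Op 1: a = malloc(4) -> a = 0; heap: [0-3 ALLOC][4-27 FREE]
Op 2: b = malloc(6) -> b = 4; heap: [0-3 ALLOC][4-9 ALLOC][10-27 FREE]
Op 3: a = realloc(a, 10) -> a = 10; heap: [0-3 FREE][4-9 ALLOC][10-19 ALLOC][20-27 FREE]
Op 4: free(b) -> (freed b); heap: [0-9 FREE][10-19 ALLOC][20-27 FREE]
Free blocks: [10 8] total_free=18 largest=10 -> 100*(18-10)/18 = 800/18 ≈ 44.444 -> rounds to 44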